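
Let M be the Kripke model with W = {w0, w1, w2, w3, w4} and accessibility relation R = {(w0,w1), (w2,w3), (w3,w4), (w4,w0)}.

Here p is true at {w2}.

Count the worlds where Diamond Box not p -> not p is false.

1

w0: Diamond Box not p is T, not p is T. ✓
w1: Diamond Box not p is F, not p is T. ✓
w2: Diamond Box not p is T, not p is F. ✗
w3: Diamond Box not p is T, not p is T. ✓
w4: Diamond Box not p is T, not p is T. ✓
Satisfying worlds: {w0, w1, w3, w4}.
So Diamond Box not p -> not p fails at the other 1 world.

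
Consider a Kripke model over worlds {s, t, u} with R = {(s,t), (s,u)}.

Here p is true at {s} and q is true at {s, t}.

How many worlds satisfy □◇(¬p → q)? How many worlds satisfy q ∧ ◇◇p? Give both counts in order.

2 and 0

For □◇(¬p → q):
s: successors {t, u}; ◇(¬p → q) there: t:F, u:F. ✗
t: no successors, so □◇(¬p → q) holds vacuously. ✓
u: no successors, so □◇(¬p → q) holds vacuously. ✓
— 2 worlds.
For q ∧ ◇◇p:
s: q is T, ◇◇p is F. ✗
t: q is T, ◇◇p is F. ✗
u: q is F, ◇◇p is F. ✗
— 0 worlds.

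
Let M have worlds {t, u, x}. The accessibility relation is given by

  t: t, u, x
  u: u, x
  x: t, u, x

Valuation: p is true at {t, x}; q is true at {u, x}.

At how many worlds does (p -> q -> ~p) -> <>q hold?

3

t: p -> q -> ~p is T, <>q is T. ✓
u: p -> q -> ~p is T, <>q is T. ✓
x: p -> q -> ~p is F, <>q is T. ✓
Satisfying worlds: {t, u, x}.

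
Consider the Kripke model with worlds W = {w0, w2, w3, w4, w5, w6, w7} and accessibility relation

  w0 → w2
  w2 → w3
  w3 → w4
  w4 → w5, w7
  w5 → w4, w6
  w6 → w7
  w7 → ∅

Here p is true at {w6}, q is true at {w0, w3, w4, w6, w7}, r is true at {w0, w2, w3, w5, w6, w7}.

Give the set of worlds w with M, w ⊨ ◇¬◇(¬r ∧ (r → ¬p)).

{w0, w3, w4, w5, w6}

w0: successors {w2}; ¬◇(¬r ∧ (r → ¬p)) there: w2:T. ✓
w2: successors {w3}; ¬◇(¬r ∧ (r → ¬p)) there: w3:F. ✗
w3: successors {w4}; ¬◇(¬r ∧ (r → ¬p)) there: w4:T. ✓
w4: successors {w5, w7}; ¬◇(¬r ∧ (r → ¬p)) there: w5:F, w7:T. ✓
w5: successors {w4, w6}; ¬◇(¬r ∧ (r → ¬p)) there: w4:T, w6:T. ✓
w6: successors {w7}; ¬◇(¬r ∧ (r → ¬p)) there: w7:T. ✓
w7: no successors, so ◇¬◇(¬r ∧ (r → ¬p)) fails. ✗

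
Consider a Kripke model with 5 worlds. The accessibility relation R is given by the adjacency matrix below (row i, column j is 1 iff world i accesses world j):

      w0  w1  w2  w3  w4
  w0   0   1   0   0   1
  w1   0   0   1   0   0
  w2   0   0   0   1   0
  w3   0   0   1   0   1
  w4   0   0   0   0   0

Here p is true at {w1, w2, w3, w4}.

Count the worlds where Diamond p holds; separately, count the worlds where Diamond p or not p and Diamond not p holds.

For Diamond p:
w0: successors {w1, w4}; p there: w1:T, w4:T. ✓
w1: successors {w2}; p there: w2:T. ✓
w2: successors {w3}; p there: w3:T. ✓
w3: successors {w2, w4}; p there: w2:T, w4:T. ✓
w4: no successors, so Diamond p fails. ✗
— 4 worlds.
For Diamond p or not p and Diamond not p:
w0: Diamond p is T, not p and Diamond not p is F. ✓
w1: Diamond p is T, not p and Diamond not p is F. ✓
w2: Diamond p is T, not p and Diamond not p is F. ✓
w3: Diamond p is T, not p and Diamond not p is F. ✓
w4: Diamond p is F, not p and Diamond not p is F. ✗
— 4 worlds.

4 and 4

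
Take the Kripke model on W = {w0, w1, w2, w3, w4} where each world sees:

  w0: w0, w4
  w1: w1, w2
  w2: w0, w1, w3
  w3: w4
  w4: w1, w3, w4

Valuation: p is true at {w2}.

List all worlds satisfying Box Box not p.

{w0, w3}

w0: successors {w0, w4}; Box not p there: w0:T, w4:T. ✓
w1: successors {w1, w2}; Box not p there: w1:F, w2:T. ✗
w2: successors {w0, w1, w3}; Box not p there: w0:T, w1:F, w3:T. ✗
w3: successors {w4}; Box not p there: w4:T. ✓
w4: successors {w1, w3, w4}; Box not p there: w1:F, w3:T, w4:T. ✗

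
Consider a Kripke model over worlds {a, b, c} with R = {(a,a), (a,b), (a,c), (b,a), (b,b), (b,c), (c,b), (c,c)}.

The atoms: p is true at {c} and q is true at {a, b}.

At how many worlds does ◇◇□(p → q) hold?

a: successors {a, b, c}; ◇□(p → q) there: a:F, b:F, c:F. ✗
b: successors {a, b, c}; ◇□(p → q) there: a:F, b:F, c:F. ✗
c: successors {b, c}; ◇□(p → q) there: b:F, c:F. ✗
Satisfying worlds: ∅.

0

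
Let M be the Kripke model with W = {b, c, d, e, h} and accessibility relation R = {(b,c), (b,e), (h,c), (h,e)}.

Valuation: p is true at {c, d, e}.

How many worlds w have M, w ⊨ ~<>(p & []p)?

3

b: <>(p & []p) is T. ✗
c: <>(p & []p) is F. ✓
d: <>(p & []p) is F. ✓
e: <>(p & []p) is F. ✓
h: <>(p & []p) is T. ✗
Satisfying worlds: {c, d, e}.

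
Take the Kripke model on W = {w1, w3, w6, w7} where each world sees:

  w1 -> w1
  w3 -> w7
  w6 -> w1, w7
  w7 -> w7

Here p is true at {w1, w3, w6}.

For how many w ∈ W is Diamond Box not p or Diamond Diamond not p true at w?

w1: Diamond Box not p is F, Diamond Diamond not p is F. ✗
w3: Diamond Box not p is T, Diamond Diamond not p is T. ✓
w6: Diamond Box not p is T, Diamond Diamond not p is T. ✓
w7: Diamond Box not p is T, Diamond Diamond not p is T. ✓
Satisfying worlds: {w3, w6, w7}.

3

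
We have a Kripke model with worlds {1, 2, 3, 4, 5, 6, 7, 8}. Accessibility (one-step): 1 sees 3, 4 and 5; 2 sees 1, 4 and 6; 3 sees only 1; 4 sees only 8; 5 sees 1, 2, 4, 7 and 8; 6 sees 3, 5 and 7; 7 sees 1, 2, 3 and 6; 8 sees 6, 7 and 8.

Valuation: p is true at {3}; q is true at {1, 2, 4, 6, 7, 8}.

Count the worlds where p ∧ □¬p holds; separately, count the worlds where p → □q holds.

For p ∧ □¬p:
1: p is F, □¬p is F. ✗
2: p is F, □¬p is T. ✗
3: p is T, □¬p is T. ✓
4: p is F, □¬p is T. ✗
5: p is F, □¬p is T. ✗
6: p is F, □¬p is F. ✗
7: p is F, □¬p is F. ✗
8: p is F, □¬p is T. ✗
— 1 world.
For p → □q:
1: p is F, □q is F. ✓
2: p is F, □q is T. ✓
3: p is T, □q is T. ✓
4: p is F, □q is T. ✓
5: p is F, □q is T. ✓
6: p is F, □q is F. ✓
7: p is F, □q is F. ✓
8: p is F, □q is T. ✓
— 8 worlds.

1 and 8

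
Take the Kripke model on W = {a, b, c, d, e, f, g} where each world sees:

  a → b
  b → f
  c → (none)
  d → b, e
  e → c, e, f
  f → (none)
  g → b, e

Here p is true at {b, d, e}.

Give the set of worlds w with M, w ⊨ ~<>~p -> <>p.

a: ~<>~p is T, <>p is T. ✓
b: ~<>~p is F, <>p is F. ✓
c: ~<>~p is T, <>p is F. ✗
d: ~<>~p is T, <>p is T. ✓
e: ~<>~p is F, <>p is T. ✓
f: ~<>~p is T, <>p is F. ✗
g: ~<>~p is T, <>p is T. ✓

{a, b, d, e, g}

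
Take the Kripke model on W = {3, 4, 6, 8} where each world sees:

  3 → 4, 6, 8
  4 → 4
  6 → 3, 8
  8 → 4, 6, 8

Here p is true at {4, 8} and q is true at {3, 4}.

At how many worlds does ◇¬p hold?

3

3: successors {4, 6, 8}; ¬p there: 4:F, 6:T, 8:F. ✓
4: successors {4}; ¬p there: 4:F. ✗
6: successors {3, 8}; ¬p there: 3:T, 8:F. ✓
8: successors {4, 6, 8}; ¬p there: 4:F, 6:T, 8:F. ✓
Satisfying worlds: {3, 6, 8}.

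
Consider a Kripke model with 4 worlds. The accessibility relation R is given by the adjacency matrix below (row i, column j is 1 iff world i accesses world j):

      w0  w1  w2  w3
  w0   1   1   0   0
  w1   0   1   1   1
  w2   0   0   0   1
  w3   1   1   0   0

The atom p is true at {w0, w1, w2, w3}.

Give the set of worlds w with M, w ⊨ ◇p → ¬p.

∅

w0: ◇p is T, ¬p is F. ✗
w1: ◇p is T, ¬p is F. ✗
w2: ◇p is T, ¬p is F. ✗
w3: ◇p is T, ¬p is F. ✗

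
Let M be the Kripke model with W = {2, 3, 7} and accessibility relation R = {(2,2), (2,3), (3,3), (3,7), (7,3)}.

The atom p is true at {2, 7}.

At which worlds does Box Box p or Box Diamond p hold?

{2, 7}

2: Box Box p is F, Box Diamond p is T. ✓
3: Box Box p is F, Box Diamond p is F. ✗
7: Box Box p is F, Box Diamond p is T. ✓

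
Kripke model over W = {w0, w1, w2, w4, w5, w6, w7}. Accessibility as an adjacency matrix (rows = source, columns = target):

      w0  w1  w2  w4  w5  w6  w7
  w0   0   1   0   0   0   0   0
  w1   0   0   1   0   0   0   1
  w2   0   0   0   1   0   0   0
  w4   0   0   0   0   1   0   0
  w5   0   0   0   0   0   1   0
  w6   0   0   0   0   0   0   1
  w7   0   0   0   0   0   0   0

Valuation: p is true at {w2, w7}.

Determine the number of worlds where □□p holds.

4

w0: successors {w1}; □p there: w1:T. ✓
w1: successors {w2, w7}; □p there: w2:F, w7:T. ✗
w2: successors {w4}; □p there: w4:F. ✗
w4: successors {w5}; □p there: w5:F. ✗
w5: successors {w6}; □p there: w6:T. ✓
w6: successors {w7}; □p there: w7:T. ✓
w7: no successors, so □□p holds vacuously. ✓
Satisfying worlds: {w0, w5, w6, w7}.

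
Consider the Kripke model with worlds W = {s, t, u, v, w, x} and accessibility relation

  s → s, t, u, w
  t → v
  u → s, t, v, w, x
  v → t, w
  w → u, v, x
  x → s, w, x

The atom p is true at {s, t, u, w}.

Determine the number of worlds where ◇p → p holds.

4

s: ◇p is T, p is T. ✓
t: ◇p is F, p is T. ✓
u: ◇p is T, p is T. ✓
v: ◇p is T, p is F. ✗
w: ◇p is T, p is T. ✓
x: ◇p is T, p is F. ✗
Satisfying worlds: {s, t, u, w}.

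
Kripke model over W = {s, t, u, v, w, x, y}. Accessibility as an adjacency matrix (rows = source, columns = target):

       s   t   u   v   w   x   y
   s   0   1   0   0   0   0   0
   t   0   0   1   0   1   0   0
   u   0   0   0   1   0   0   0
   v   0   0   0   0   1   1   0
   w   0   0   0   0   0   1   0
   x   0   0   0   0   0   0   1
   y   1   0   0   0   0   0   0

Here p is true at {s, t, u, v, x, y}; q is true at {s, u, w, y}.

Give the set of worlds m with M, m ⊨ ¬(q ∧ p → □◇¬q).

s: q ∧ p → □◇¬q is F. ✓
t: q ∧ p → □◇¬q is T. ✗
u: q ∧ p → □◇¬q is T. ✗
v: q ∧ p → □◇¬q is T. ✗
w: q ∧ p → □◇¬q is T. ✗
x: q ∧ p → □◇¬q is T. ✗
y: q ∧ p → □◇¬q is T. ✗

{s}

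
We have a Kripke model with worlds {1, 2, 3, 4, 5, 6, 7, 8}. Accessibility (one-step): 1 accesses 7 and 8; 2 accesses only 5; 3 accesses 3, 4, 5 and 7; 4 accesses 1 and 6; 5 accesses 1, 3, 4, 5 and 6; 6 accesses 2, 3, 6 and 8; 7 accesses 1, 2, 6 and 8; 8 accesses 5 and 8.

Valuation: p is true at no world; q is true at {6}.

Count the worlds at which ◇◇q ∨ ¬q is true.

8

1: ◇◇q is T, ¬q is T. ✓
2: ◇◇q is T, ¬q is T. ✓
3: ◇◇q is T, ¬q is T. ✓
4: ◇◇q is T, ¬q is T. ✓
5: ◇◇q is T, ¬q is T. ✓
6: ◇◇q is T, ¬q is F. ✓
7: ◇◇q is T, ¬q is T. ✓
8: ◇◇q is T, ¬q is T. ✓
Satisfying worlds: {1, 2, 3, 4, 5, 6, 7, 8}.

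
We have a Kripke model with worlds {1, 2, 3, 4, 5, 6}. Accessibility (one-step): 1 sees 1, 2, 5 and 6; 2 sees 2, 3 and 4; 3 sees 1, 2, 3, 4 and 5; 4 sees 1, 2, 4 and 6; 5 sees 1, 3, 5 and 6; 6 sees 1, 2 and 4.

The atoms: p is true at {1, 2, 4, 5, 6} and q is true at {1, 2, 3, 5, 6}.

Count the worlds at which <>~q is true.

4

1: successors {1, 2, 5, 6}; ~q there: 1:F, 2:F, 5:F, 6:F. ✗
2: successors {2, 3, 4}; ~q there: 2:F, 3:F, 4:T. ✓
3: successors {1, 2, 3, 4, 5}; ~q there: 1:F, 2:F, 3:F, 4:T, 5:F. ✓
4: successors {1, 2, 4, 6}; ~q there: 1:F, 2:F, 4:T, 6:F. ✓
5: successors {1, 3, 5, 6}; ~q there: 1:F, 3:F, 5:F, 6:F. ✗
6: successors {1, 2, 4}; ~q there: 1:F, 2:F, 4:T. ✓
Satisfying worlds: {2, 3, 4, 6}.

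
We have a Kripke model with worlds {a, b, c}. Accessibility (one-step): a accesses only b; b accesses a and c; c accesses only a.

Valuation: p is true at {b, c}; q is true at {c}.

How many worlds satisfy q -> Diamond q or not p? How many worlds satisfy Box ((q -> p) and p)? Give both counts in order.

For q -> Diamond q or not p:
a: q is F, Diamond q or not p is T. ✓
b: q is F, Diamond q or not p is T. ✓
c: q is T, Diamond q or not p is F. ✗
— 2 worlds.
For Box ((q -> p) and p):
a: successors {b}; (q -> p) and p there: b:T. ✓
b: successors {a, c}; (q -> p) and p there: a:F, c:T. ✗
c: successors {a}; (q -> p) and p there: a:F. ✗
— 1 world.

2 and 1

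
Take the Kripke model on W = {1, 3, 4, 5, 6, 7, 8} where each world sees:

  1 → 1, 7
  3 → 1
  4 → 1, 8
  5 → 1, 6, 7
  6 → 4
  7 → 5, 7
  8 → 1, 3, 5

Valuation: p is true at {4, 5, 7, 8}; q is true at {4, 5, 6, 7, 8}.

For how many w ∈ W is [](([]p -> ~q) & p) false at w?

1: successors {1, 7}; ([]p -> ~q) & p there: 1:F, 7:F. ✗
3: successors {1}; ([]p -> ~q) & p there: 1:F. ✗
4: successors {1, 8}; ([]p -> ~q) & p there: 1:F, 8:T. ✗
5: successors {1, 6, 7}; ([]p -> ~q) & p there: 1:F, 6:F, 7:F. ✗
6: successors {4}; ([]p -> ~q) & p there: 4:T. ✓
7: successors {5, 7}; ([]p -> ~q) & p there: 5:T, 7:F. ✗
8: successors {1, 3, 5}; ([]p -> ~q) & p there: 1:F, 3:F, 5:T. ✗
Satisfying worlds: {6}.
So [](([]p -> ~q) & p) fails at the other 6 worlds.

6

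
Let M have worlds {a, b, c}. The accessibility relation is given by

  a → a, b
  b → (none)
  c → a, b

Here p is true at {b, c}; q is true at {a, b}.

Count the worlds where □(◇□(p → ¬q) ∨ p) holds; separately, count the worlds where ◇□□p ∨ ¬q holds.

3 and 2

For □(◇□(p → ¬q) ∨ p):
a: successors {a, b}; ◇□(p → ¬q) ∨ p there: a:T, b:T. ✓
b: no successors, so □(◇□(p → ¬q) ∨ p) holds vacuously. ✓
c: successors {a, b}; ◇□(p → ¬q) ∨ p there: a:T, b:T. ✓
— 3 worlds.
For ◇□□p ∨ ¬q:
a: ◇□□p is T, ¬q is F. ✓
b: ◇□□p is F, ¬q is F. ✗
c: ◇□□p is T, ¬q is T. ✓
— 2 worlds.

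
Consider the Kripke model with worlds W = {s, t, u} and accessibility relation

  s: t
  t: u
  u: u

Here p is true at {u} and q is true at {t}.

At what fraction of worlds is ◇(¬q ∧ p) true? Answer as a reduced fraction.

s: successors {t}; ¬q ∧ p there: t:F. ✗
t: successors {u}; ¬q ∧ p there: u:T. ✓
u: successors {u}; ¬q ∧ p there: u:T. ✓
That's 2 of 3 worlds, so 2/3.

2/3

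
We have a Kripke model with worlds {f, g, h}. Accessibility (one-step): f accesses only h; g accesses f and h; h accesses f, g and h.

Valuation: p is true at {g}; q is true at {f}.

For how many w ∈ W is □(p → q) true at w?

2

f: successors {h}; p → q there: h:T. ✓
g: successors {f, h}; p → q there: f:T, h:T. ✓
h: successors {f, g, h}; p → q there: f:T, g:F, h:T. ✗
Satisfying worlds: {f, g}.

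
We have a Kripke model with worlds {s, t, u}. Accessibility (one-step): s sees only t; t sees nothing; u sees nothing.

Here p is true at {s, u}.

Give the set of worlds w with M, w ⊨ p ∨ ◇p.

s: p is T, ◇p is F. ✓
t: p is F, ◇p is F. ✗
u: p is T, ◇p is F. ✓

{s, u}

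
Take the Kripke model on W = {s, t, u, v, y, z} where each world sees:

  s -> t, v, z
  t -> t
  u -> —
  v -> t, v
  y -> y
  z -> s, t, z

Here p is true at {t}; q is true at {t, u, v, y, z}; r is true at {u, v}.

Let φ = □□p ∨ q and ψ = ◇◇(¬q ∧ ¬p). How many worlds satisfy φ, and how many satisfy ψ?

5 and 2

For □□p ∨ q:
s: □□p is F, q is F. ✗
t: □□p is T, q is T. ✓
u: □□p is T, q is T. ✓
v: □□p is F, q is T. ✓
y: □□p is F, q is T. ✓
z: □□p is F, q is T. ✓
— 5 worlds.
For ◇◇(¬q ∧ ¬p):
s: successors {t, v, z}; ◇(¬q ∧ ¬p) there: t:F, v:F, z:T. ✓
t: successors {t}; ◇(¬q ∧ ¬p) there: t:F. ✗
u: no successors, so ◇◇(¬q ∧ ¬p) fails. ✗
v: successors {t, v}; ◇(¬q ∧ ¬p) there: t:F, v:F. ✗
y: successors {y}; ◇(¬q ∧ ¬p) there: y:F. ✗
z: successors {s, t, z}; ◇(¬q ∧ ¬p) there: s:F, t:F, z:T. ✓
— 2 worlds.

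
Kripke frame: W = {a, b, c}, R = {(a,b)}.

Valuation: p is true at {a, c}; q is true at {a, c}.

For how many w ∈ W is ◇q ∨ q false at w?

1

a: ◇q is F, q is T. ✓
b: ◇q is F, q is F. ✗
c: ◇q is F, q is T. ✓
Satisfying worlds: {a, c}.
So ◇q ∨ q fails at the other 1 world.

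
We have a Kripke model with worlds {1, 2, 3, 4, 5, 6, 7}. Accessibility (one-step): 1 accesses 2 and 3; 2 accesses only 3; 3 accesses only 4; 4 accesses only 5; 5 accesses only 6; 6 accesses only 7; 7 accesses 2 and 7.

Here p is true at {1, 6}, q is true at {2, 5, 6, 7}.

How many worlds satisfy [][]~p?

6

1: successors {2, 3}; []~p there: 2:T, 3:T. ✓
2: successors {3}; []~p there: 3:T. ✓
3: successors {4}; []~p there: 4:T. ✓
4: successors {5}; []~p there: 5:F. ✗
5: successors {6}; []~p there: 6:T. ✓
6: successors {7}; []~p there: 7:T. ✓
7: successors {2, 7}; []~p there: 2:T, 7:T. ✓
Satisfying worlds: {1, 2, 3, 5, 6, 7}.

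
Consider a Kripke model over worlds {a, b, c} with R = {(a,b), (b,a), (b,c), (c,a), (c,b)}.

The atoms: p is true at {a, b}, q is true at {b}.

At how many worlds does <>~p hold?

1

a: successors {b}; ~p there: b:F. ✗
b: successors {a, c}; ~p there: a:F, c:T. ✓
c: successors {a, b}; ~p there: a:F, b:F. ✗
Satisfying worlds: {b}.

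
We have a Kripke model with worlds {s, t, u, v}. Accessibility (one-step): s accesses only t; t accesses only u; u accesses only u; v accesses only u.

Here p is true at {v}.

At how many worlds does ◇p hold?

s: successors {t}; p there: t:F. ✗
t: successors {u}; p there: u:F. ✗
u: successors {u}; p there: u:F. ✗
v: successors {u}; p there: u:F. ✗
Satisfying worlds: ∅.

0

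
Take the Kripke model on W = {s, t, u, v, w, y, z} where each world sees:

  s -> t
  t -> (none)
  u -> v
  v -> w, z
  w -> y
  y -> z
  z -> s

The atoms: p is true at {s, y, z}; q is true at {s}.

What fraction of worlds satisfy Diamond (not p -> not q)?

s: successors {t}; not p -> not q there: t:T. ✓
t: no successors, so Diamond (not p -> not q) fails. ✗
u: successors {v}; not p -> not q there: v:T. ✓
v: successors {w, z}; not p -> not q there: w:T, z:T. ✓
w: successors {y}; not p -> not q there: y:T. ✓
y: successors {z}; not p -> not q there: z:T. ✓
z: successors {s}; not p -> not q there: s:T. ✓
That's 6 of 7 worlds, so 6/7.

6/7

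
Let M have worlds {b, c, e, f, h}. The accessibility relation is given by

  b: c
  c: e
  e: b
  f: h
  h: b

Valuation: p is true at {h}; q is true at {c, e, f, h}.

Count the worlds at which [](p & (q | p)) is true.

1

b: successors {c}; p & (q | p) there: c:F. ✗
c: successors {e}; p & (q | p) there: e:F. ✗
e: successors {b}; p & (q | p) there: b:F. ✗
f: successors {h}; p & (q | p) there: h:T. ✓
h: successors {b}; p & (q | p) there: b:F. ✗
Satisfying worlds: {f}.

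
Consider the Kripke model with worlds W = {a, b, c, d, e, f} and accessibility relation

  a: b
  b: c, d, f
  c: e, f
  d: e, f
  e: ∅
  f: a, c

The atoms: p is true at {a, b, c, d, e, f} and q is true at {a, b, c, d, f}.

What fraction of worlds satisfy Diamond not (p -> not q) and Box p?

a: Diamond not (p -> not q) is T, Box p is T. ✓
b: Diamond not (p -> not q) is T, Box p is T. ✓
c: Diamond not (p -> not q) is T, Box p is T. ✓
d: Diamond not (p -> not q) is T, Box p is T. ✓
e: Diamond not (p -> not q) is F, Box p is T. ✗
f: Diamond not (p -> not q) is T, Box p is T. ✓
That's 5 of 6 worlds, so 5/6.

5/6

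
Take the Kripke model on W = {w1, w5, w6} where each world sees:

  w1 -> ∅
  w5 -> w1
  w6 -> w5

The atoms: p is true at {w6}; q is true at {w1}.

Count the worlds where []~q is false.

1

w1: no successors, so []~q holds vacuously. ✓
w5: successors {w1}; ~q there: w1:F. ✗
w6: successors {w5}; ~q there: w5:T. ✓
Satisfying worlds: {w1, w6}.
So []~q fails at the other 1 world.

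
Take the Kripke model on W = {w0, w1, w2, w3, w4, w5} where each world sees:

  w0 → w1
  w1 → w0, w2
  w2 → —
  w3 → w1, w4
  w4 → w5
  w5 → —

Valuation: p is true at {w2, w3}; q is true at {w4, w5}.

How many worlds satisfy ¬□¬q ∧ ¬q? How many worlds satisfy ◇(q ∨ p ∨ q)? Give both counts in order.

For ¬□¬q ∧ ¬q:
w0: ¬□¬q is F, ¬q is T. ✗
w1: ¬□¬q is F, ¬q is T. ✗
w2: ¬□¬q is F, ¬q is T. ✗
w3: ¬□¬q is T, ¬q is T. ✓
w4: ¬□¬q is T, ¬q is F. ✗
w5: ¬□¬q is F, ¬q is F. ✗
— 1 world.
For ◇(q ∨ p ∨ q):
w0: successors {w1}; q ∨ p ∨ q there: w1:F. ✗
w1: successors {w0, w2}; q ∨ p ∨ q there: w0:F, w2:T. ✓
w2: no successors, so ◇(q ∨ p ∨ q) fails. ✗
w3: successors {w1, w4}; q ∨ p ∨ q there: w1:F, w4:T. ✓
w4: successors {w5}; q ∨ p ∨ q there: w5:T. ✓
w5: no successors, so ◇(q ∨ p ∨ q) fails. ✗
— 3 worlds.

1 and 3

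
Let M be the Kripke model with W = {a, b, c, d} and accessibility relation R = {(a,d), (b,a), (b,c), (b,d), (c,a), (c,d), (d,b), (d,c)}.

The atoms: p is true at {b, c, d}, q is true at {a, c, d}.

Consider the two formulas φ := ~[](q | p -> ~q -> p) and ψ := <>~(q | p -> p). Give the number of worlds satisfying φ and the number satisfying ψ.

For ~[](q | p -> ~q -> p):
a: [](q | p -> ~q -> p) is T. ✗
b: [](q | p -> ~q -> p) is T. ✗
c: [](q | p -> ~q -> p) is T. ✗
d: [](q | p -> ~q -> p) is T. ✗
— 0 worlds.
For <>~(q | p -> p):
a: successors {d}; ~(q | p -> p) there: d:F. ✗
b: successors {a, c, d}; ~(q | p -> p) there: a:T, c:F, d:F. ✓
c: successors {a, d}; ~(q | p -> p) there: a:T, d:F. ✓
d: successors {b, c}; ~(q | p -> p) there: b:F, c:F. ✗
— 2 worlds.

0 and 2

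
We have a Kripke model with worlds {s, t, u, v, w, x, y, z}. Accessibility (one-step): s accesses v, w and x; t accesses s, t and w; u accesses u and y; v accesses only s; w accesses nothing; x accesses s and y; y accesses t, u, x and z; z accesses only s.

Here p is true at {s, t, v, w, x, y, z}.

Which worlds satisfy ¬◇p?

{w}

s: ◇p is T. ✗
t: ◇p is T. ✗
u: ◇p is T. ✗
v: ◇p is T. ✗
w: ◇p is F. ✓
x: ◇p is T. ✗
y: ◇p is T. ✗
z: ◇p is T. ✗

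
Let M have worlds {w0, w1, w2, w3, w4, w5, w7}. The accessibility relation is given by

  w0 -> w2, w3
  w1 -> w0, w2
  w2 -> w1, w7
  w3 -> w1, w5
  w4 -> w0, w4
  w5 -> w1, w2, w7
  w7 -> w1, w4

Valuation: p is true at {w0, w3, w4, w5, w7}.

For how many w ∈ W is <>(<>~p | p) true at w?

w0: successors {w2, w3}; <>~p | p there: w2:T, w3:T. ✓
w1: successors {w0, w2}; <>~p | p there: w0:T, w2:T. ✓
w2: successors {w1, w7}; <>~p | p there: w1:T, w7:T. ✓
w3: successors {w1, w5}; <>~p | p there: w1:T, w5:T. ✓
w4: successors {w0, w4}; <>~p | p there: w0:T, w4:T. ✓
w5: successors {w1, w2, w7}; <>~p | p there: w1:T, w2:T, w7:T. ✓
w7: successors {w1, w4}; <>~p | p there: w1:T, w4:T. ✓
Satisfying worlds: {w0, w1, w2, w3, w4, w5, w7}.

7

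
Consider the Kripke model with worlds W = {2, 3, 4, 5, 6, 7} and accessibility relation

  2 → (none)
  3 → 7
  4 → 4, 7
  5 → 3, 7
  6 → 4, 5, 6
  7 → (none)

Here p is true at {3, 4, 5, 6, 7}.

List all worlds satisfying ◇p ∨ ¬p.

{2, 3, 4, 5, 6}

2: ◇p is F, ¬p is T. ✓
3: ◇p is T, ¬p is F. ✓
4: ◇p is T, ¬p is F. ✓
5: ◇p is T, ¬p is F. ✓
6: ◇p is T, ¬p is F. ✓
7: ◇p is F, ¬p is F. ✗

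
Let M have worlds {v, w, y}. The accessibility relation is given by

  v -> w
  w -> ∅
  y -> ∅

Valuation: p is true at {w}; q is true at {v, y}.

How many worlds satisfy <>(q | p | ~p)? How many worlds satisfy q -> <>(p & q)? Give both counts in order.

For <>(q | p | ~p):
v: successors {w}; q | p | ~p there: w:T. ✓
w: no successors, so <>(q | p | ~p) fails. ✗
y: no successors, so <>(q | p | ~p) fails. ✗
— 1 world.
For q -> <>(p & q):
v: q is T, <>(p & q) is F. ✗
w: q is F, <>(p & q) is F. ✓
y: q is T, <>(p & q) is F. ✗
— 1 world.

1 and 1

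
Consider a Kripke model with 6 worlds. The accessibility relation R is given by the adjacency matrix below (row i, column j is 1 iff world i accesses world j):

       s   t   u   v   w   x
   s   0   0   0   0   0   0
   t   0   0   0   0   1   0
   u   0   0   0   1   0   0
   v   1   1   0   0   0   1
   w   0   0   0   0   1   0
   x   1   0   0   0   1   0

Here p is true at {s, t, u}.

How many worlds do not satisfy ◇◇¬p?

s: no successors, so ◇◇¬p fails. ✗
t: successors {w}; ◇¬p there: w:T. ✓
u: successors {v}; ◇¬p there: v:T. ✓
v: successors {s, t, x}; ◇¬p there: s:F, t:T, x:T. ✓
w: successors {w}; ◇¬p there: w:T. ✓
x: successors {s, w}; ◇¬p there: s:F, w:T. ✓
Satisfying worlds: {t, u, v, w, x}.
So ◇◇¬p fails at the other 1 world.

1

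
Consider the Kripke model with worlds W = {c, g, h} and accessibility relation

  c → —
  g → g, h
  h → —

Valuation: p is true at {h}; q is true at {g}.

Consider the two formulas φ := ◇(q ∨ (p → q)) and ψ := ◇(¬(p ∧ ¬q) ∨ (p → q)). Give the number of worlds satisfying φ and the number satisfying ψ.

1 and 1

For ◇(q ∨ (p → q)):
c: no successors, so ◇(q ∨ (p → q)) fails. ✗
g: successors {g, h}; q ∨ (p → q) there: g:T, h:F. ✓
h: no successors, so ◇(q ∨ (p → q)) fails. ✗
— 1 world.
For ◇(¬(p ∧ ¬q) ∨ (p → q)):
c: no successors, so ◇(¬(p ∧ ¬q) ∨ (p → q)) fails. ✗
g: successors {g, h}; ¬(p ∧ ¬q) ∨ (p → q) there: g:T, h:F. ✓
h: no successors, so ◇(¬(p ∧ ¬q) ∨ (p → q)) fails. ✗
— 1 world.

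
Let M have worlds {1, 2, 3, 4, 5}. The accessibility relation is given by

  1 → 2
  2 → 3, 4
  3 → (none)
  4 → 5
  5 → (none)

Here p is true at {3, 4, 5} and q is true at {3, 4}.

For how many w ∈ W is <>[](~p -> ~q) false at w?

2

1: successors {2}; [](~p -> ~q) there: 2:T. ✓
2: successors {3, 4}; [](~p -> ~q) there: 3:T, 4:T. ✓
3: no successors, so <>[](~p -> ~q) fails. ✗
4: successors {5}; [](~p -> ~q) there: 5:T. ✓
5: no successors, so <>[](~p -> ~q) fails. ✗
Satisfying worlds: {1, 2, 4}.
So <>[](~p -> ~q) fails at the other 2 worlds.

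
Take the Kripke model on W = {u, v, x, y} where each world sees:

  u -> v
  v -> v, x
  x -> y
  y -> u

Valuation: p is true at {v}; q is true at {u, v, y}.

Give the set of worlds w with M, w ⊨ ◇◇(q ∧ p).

u: successors {v}; ◇(q ∧ p) there: v:T. ✓
v: successors {v, x}; ◇(q ∧ p) there: v:T, x:F. ✓
x: successors {y}; ◇(q ∧ p) there: y:F. ✗
y: successors {u}; ◇(q ∧ p) there: u:T. ✓

{u, v, y}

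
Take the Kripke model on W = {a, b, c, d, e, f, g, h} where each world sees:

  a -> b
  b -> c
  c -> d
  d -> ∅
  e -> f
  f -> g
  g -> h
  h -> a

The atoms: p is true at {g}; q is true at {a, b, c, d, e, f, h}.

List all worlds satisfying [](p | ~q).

a: successors {b}; p | ~q there: b:F. ✗
b: successors {c}; p | ~q there: c:F. ✗
c: successors {d}; p | ~q there: d:F. ✗
d: no successors, so [](p | ~q) holds vacuously. ✓
e: successors {f}; p | ~q there: f:F. ✗
f: successors {g}; p | ~q there: g:T. ✓
g: successors {h}; p | ~q there: h:F. ✗
h: successors {a}; p | ~q there: a:F. ✗

{d, f}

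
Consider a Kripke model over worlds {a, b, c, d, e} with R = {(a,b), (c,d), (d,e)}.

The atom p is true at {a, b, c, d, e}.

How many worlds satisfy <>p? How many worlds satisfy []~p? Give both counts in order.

For <>p:
a: successors {b}; p there: b:T. ✓
b: no successors, so <>p fails. ✗
c: successors {d}; p there: d:T. ✓
d: successors {e}; p there: e:T. ✓
e: no successors, so <>p fails. ✗
— 3 worlds.
For []~p:
a: successors {b}; ~p there: b:F. ✗
b: no successors, so []~p holds vacuously. ✓
c: successors {d}; ~p there: d:F. ✗
d: successors {e}; ~p there: e:F. ✗
e: no successors, so []~p holds vacuously. ✓
— 2 worlds.

3 and 2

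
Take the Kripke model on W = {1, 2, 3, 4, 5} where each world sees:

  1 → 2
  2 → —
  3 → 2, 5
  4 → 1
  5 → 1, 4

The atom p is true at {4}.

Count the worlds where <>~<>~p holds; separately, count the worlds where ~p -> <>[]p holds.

For <>~<>~p:
1: successors {2}; ~<>~p there: 2:T. ✓
2: no successors, so <>~<>~p fails. ✗
3: successors {2, 5}; ~<>~p there: 2:T, 5:F. ✓
4: successors {1}; ~<>~p there: 1:F. ✗
5: successors {1, 4}; ~<>~p there: 1:F, 4:F. ✗
— 2 worlds.
For ~p -> <>[]p:
1: ~p is T, <>[]p is T. ✓
2: ~p is T, <>[]p is F. ✗
3: ~p is T, <>[]p is T. ✓
4: ~p is F, <>[]p is F. ✓
5: ~p is T, <>[]p is F. ✗
— 3 worlds.

2 and 3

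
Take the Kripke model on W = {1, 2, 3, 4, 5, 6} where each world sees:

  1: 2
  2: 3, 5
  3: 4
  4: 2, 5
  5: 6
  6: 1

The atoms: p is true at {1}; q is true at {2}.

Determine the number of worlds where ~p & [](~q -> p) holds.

1: ~p is F, [](~q -> p) is T. ✗
2: ~p is T, [](~q -> p) is F. ✗
3: ~p is T, [](~q -> p) is F. ✗
4: ~p is T, [](~q -> p) is F. ✗
5: ~p is T, [](~q -> p) is F. ✗
6: ~p is T, [](~q -> p) is T. ✓
Satisfying worlds: {6}.

1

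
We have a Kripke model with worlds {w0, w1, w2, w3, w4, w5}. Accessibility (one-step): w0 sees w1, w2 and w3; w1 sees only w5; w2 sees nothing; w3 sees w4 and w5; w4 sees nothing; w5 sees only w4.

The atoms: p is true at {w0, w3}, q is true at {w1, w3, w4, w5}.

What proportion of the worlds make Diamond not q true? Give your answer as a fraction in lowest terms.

w0: successors {w1, w2, w3}; not q there: w1:F, w2:T, w3:F. ✓
w1: successors {w5}; not q there: w5:F. ✗
w2: no successors, so Diamond not q fails. ✗
w3: successors {w4, w5}; not q there: w4:F, w5:F. ✗
w4: no successors, so Diamond not q fails. ✗
w5: successors {w4}; not q there: w4:F. ✗
That's 1 of 6 worlds, so 1/6.

1/6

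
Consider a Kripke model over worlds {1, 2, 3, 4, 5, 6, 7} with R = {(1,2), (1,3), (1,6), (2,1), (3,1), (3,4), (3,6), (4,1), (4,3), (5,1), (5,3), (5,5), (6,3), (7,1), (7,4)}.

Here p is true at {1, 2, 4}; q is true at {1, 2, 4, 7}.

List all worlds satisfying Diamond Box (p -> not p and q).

{1, 3}

1: successors {2, 3, 6}; Box (p -> not p and q) there: 2:F, 3:F, 6:T. ✓
2: successors {1}; Box (p -> not p and q) there: 1:F. ✗
3: successors {1, 4, 6}; Box (p -> not p and q) there: 1:F, 4:F, 6:T. ✓
4: successors {1, 3}; Box (p -> not p and q) there: 1:F, 3:F. ✗
5: successors {1, 3, 5}; Box (p -> not p and q) there: 1:F, 3:F, 5:F. ✗
6: successors {3}; Box (p -> not p and q) there: 3:F. ✗
7: successors {1, 4}; Box (p -> not p and q) there: 1:F, 4:F. ✗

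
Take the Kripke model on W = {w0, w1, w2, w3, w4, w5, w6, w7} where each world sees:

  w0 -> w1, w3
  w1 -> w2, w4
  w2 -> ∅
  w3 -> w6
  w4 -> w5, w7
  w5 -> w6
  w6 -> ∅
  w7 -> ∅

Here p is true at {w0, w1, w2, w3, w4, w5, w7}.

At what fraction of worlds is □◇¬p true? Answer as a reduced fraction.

3/8

w0: successors {w1, w3}; ◇¬p there: w1:F, w3:T. ✗
w1: successors {w2, w4}; ◇¬p there: w2:F, w4:F. ✗
w2: no successors, so □◇¬p holds vacuously. ✓
w3: successors {w6}; ◇¬p there: w6:F. ✗
w4: successors {w5, w7}; ◇¬p there: w5:T, w7:F. ✗
w5: successors {w6}; ◇¬p there: w6:F. ✗
w6: no successors, so □◇¬p holds vacuously. ✓
w7: no successors, so □◇¬p holds vacuously. ✓
That's 3 of 8 worlds, so 3/8.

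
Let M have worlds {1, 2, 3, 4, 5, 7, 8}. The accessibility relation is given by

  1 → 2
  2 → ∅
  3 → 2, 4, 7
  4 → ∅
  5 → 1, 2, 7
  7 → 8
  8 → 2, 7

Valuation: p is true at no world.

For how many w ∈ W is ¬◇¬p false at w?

5

1: ◇¬p is T. ✗
2: ◇¬p is F. ✓
3: ◇¬p is T. ✗
4: ◇¬p is F. ✓
5: ◇¬p is T. ✗
7: ◇¬p is T. ✗
8: ◇¬p is T. ✗
Satisfying worlds: {2, 4}.
So ¬◇¬p fails at the other 5 worlds.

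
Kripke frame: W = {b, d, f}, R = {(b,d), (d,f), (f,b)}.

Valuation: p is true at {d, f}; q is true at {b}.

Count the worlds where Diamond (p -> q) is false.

b: successors {d}; p -> q there: d:F. ✗
d: successors {f}; p -> q there: f:F. ✗
f: successors {b}; p -> q there: b:T. ✓
Satisfying worlds: {f}.
So Diamond (p -> q) fails at the other 2 worlds.

2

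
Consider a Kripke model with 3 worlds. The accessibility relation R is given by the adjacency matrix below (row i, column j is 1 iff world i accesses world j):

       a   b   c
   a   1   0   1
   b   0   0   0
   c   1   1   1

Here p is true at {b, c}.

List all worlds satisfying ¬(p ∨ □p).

{a}

a: p ∨ □p is F. ✓
b: p ∨ □p is T. ✗
c: p ∨ □p is T. ✗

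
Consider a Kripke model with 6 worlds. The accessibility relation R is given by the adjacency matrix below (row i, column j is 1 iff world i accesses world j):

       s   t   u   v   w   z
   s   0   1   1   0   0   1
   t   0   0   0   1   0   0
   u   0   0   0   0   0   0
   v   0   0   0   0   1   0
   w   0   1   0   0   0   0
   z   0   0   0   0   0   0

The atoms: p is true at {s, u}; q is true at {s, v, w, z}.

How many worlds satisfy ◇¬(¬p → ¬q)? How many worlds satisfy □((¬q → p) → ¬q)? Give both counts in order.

For ◇¬(¬p → ¬q):
s: successors {t, u, z}; ¬(¬p → ¬q) there: t:F, u:F, z:T. ✓
t: successors {v}; ¬(¬p → ¬q) there: v:T. ✓
u: no successors, so ◇¬(¬p → ¬q) fails. ✗
v: successors {w}; ¬(¬p → ¬q) there: w:T. ✓
w: successors {t}; ¬(¬p → ¬q) there: t:F. ✗
z: no successors, so ◇¬(¬p → ¬q) fails. ✗
— 3 worlds.
For □((¬q → p) → ¬q):
s: successors {t, u, z}; (¬q → p) → ¬q there: t:T, u:T, z:F. ✗
t: successors {v}; (¬q → p) → ¬q there: v:F. ✗
u: no successors, so □((¬q → p) → ¬q) holds vacuously. ✓
v: successors {w}; (¬q → p) → ¬q there: w:F. ✗
w: successors {t}; (¬q → p) → ¬q there: t:T. ✓
z: no successors, so □((¬q → p) → ¬q) holds vacuously. ✓
— 3 worlds.

3 and 3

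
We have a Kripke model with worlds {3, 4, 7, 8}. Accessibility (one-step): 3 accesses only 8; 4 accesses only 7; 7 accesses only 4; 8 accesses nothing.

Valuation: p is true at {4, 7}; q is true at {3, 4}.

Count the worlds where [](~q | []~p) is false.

3: successors {8}; ~q | []~p there: 8:T. ✓
4: successors {7}; ~q | []~p there: 7:T. ✓
7: successors {4}; ~q | []~p there: 4:F. ✗
8: no successors, so [](~q | []~p) holds vacuously. ✓
Satisfying worlds: {3, 4, 8}.
So [](~q | []~p) fails at the other 1 world.

1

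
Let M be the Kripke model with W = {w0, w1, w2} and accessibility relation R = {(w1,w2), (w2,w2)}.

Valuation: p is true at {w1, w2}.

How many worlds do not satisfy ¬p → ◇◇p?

w0: ¬p is T, ◇◇p is F. ✗
w1: ¬p is F, ◇◇p is T. ✓
w2: ¬p is F, ◇◇p is T. ✓
Satisfying worlds: {w1, w2}.
So ¬p → ◇◇p fails at the other 1 world.

1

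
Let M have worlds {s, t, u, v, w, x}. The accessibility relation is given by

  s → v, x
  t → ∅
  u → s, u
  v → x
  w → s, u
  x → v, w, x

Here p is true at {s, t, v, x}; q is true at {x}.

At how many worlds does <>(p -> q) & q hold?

1

s: <>(p -> q) is T, q is F. ✗
t: <>(p -> q) is F, q is F. ✗
u: <>(p -> q) is T, q is F. ✗
v: <>(p -> q) is T, q is F. ✗
w: <>(p -> q) is T, q is F. ✗
x: <>(p -> q) is T, q is T. ✓
Satisfying worlds: {x}.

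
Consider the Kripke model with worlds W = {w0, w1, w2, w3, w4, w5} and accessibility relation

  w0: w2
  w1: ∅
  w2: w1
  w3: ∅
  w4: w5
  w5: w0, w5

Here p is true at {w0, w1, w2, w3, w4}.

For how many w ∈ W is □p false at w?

w0: successors {w2}; p there: w2:T. ✓
w1: no successors, so □p holds vacuously. ✓
w2: successors {w1}; p there: w1:T. ✓
w3: no successors, so □p holds vacuously. ✓
w4: successors {w5}; p there: w5:F. ✗
w5: successors {w0, w5}; p there: w0:T, w5:F. ✗
Satisfying worlds: {w0, w1, w2, w3}.
So □p fails at the other 2 worlds.

2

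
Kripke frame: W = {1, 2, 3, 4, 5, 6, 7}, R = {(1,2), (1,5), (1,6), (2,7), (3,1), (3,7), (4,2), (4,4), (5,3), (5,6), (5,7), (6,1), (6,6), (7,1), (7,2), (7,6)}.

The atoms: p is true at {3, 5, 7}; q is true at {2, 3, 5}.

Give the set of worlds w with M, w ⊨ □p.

{2}

1: successors {2, 5, 6}; p there: 2:F, 5:T, 6:F. ✗
2: successors {7}; p there: 7:T. ✓
3: successors {1, 7}; p there: 1:F, 7:T. ✗
4: successors {2, 4}; p there: 2:F, 4:F. ✗
5: successors {3, 6, 7}; p there: 3:T, 6:F, 7:T. ✗
6: successors {1, 6}; p there: 1:F, 6:F. ✗
7: successors {1, 2, 6}; p there: 1:F, 2:F, 6:F. ✗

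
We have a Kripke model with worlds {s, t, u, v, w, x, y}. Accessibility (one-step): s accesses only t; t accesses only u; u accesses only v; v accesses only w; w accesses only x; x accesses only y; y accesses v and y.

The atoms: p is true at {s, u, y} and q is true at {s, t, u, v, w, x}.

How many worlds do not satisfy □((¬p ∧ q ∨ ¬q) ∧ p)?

s: successors {t}; (¬p ∧ q ∨ ¬q) ∧ p there: t:F. ✗
t: successors {u}; (¬p ∧ q ∨ ¬q) ∧ p there: u:F. ✗
u: successors {v}; (¬p ∧ q ∨ ¬q) ∧ p there: v:F. ✗
v: successors {w}; (¬p ∧ q ∨ ¬q) ∧ p there: w:F. ✗
w: successors {x}; (¬p ∧ q ∨ ¬q) ∧ p there: x:F. ✗
x: successors {y}; (¬p ∧ q ∨ ¬q) ∧ p there: y:T. ✓
y: successors {v, y}; (¬p ∧ q ∨ ¬q) ∧ p there: v:F, y:T. ✗
Satisfying worlds: {x}.
So □((¬p ∧ q ∨ ¬q) ∧ p) fails at the other 6 worlds.

6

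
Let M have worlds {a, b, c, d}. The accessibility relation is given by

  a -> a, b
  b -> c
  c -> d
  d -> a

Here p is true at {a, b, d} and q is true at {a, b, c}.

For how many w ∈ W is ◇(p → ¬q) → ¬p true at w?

a: ◇(p → ¬q) is F, ¬p is F. ✓
b: ◇(p → ¬q) is T, ¬p is F. ✗
c: ◇(p → ¬q) is T, ¬p is T. ✓
d: ◇(p → ¬q) is F, ¬p is F. ✓
Satisfying worlds: {a, c, d}.

3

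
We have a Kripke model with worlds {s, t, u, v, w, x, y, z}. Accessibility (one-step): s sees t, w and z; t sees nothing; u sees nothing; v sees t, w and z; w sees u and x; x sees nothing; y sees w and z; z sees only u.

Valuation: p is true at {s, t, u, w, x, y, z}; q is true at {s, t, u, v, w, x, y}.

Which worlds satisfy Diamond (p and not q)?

s: successors {t, w, z}; p and not q there: t:F, w:F, z:T. ✓
t: no successors, so Diamond (p and not q) fails. ✗
u: no successors, so Diamond (p and not q) fails. ✗
v: successors {t, w, z}; p and not q there: t:F, w:F, z:T. ✓
w: successors {u, x}; p and not q there: u:F, x:F. ✗
x: no successors, so Diamond (p and not q) fails. ✗
y: successors {w, z}; p and not q there: w:F, z:T. ✓
z: successors {u}; p and not q there: u:F. ✗

{s, v, y}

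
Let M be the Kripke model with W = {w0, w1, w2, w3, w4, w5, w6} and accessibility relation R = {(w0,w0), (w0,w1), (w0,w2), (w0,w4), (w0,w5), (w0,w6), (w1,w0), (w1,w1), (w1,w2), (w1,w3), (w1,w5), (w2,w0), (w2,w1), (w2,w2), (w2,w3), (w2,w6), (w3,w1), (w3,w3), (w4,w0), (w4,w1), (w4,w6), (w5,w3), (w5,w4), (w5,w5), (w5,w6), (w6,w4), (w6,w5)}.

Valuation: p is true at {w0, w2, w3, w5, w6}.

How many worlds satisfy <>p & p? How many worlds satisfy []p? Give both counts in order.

5 and 0

For <>p & p:
w0: <>p is T, p is T. ✓
w1: <>p is T, p is F. ✗
w2: <>p is T, p is T. ✓
w3: <>p is T, p is T. ✓
w4: <>p is T, p is F. ✗
w5: <>p is T, p is T. ✓
w6: <>p is T, p is T. ✓
— 5 worlds.
For []p:
w0: successors {w0, w1, w2, w4, w5, w6}; p there: w0:T, w1:F, w2:T, w4:F, w5:T, w6:T. ✗
w1: successors {w0, w1, w2, w3, w5}; p there: w0:T, w1:F, w2:T, w3:T, w5:T. ✗
w2: successors {w0, w1, w2, w3, w6}; p there: w0:T, w1:F, w2:T, w3:T, w6:T. ✗
w3: successors {w1, w3}; p there: w1:F, w3:T. ✗
w4: successors {w0, w1, w6}; p there: w0:T, w1:F, w6:T. ✗
w5: successors {w3, w4, w5, w6}; p there: w3:T, w4:F, w5:T, w6:T. ✗
w6: successors {w4, w5}; p there: w4:F, w5:T. ✗
— 0 worlds.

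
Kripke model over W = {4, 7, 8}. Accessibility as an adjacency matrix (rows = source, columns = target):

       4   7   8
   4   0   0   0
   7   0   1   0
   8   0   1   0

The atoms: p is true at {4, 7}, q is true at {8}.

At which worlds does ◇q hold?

∅

4: no successors, so ◇q fails. ✗
7: successors {7}; q there: 7:F. ✗
8: successors {7}; q there: 7:F. ✗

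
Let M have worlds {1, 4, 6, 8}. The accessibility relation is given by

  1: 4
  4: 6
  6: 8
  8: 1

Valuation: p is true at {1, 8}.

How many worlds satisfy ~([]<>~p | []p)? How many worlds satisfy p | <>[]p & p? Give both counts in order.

For ~([]<>~p | []p):
1: []<>~p | []p is T. ✗
4: []<>~p | []p is F. ✓
6: []<>~p | []p is T. ✗
8: []<>~p | []p is T. ✗
— 1 world.
For p | <>[]p & p:
1: p is T, <>[]p & p is F. ✓
4: p is F, <>[]p & p is F. ✗
6: p is F, <>[]p & p is F. ✗
8: p is T, <>[]p & p is F. ✓
— 2 worlds.

1 and 2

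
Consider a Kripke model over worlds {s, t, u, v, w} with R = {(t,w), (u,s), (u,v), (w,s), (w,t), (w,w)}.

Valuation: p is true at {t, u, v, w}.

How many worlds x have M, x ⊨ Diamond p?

s: no successors, so Diamond p fails. ✗
t: successors {w}; p there: w:T. ✓
u: successors {s, v}; p there: s:F, v:T. ✓
v: no successors, so Diamond p fails. ✗
w: successors {s, t, w}; p there: s:F, t:T, w:T. ✓
Satisfying worlds: {t, u, w}.

3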